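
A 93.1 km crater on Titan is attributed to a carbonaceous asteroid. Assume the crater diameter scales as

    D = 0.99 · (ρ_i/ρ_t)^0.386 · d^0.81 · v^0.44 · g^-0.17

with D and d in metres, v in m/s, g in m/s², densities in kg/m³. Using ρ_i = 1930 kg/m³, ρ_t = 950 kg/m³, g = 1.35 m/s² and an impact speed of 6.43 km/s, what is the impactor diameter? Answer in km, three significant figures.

d ≈ 8.95 km

Rearranging for d: d = [D / (0.99 · (1930/950)^0.386 · 6430^0.44 · 1.35^-0.17)]^(1/0.81).
D = 93100 m.
(1930/950)^0.386 = 1.315
6430^0.44 = 47.38
1.35^-0.17 = 0.9503
Denominator = 0.99 × 1.315 × 47.38 × 0.9503 = 58.62
D / 58.62 = 93100 / 58.62 = 1588
d = 1588^(1/0.81) = 1588^1.2346 = 8949 m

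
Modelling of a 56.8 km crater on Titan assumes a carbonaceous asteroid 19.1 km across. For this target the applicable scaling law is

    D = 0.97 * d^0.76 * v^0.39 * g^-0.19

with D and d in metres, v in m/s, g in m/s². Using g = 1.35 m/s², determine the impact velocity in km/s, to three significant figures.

Rearranging for v: v = [D / (0.97 · 19100^0.76 · 1.35^-0.19)]^(1/0.39).
D = 56800 m.
19100^0.76 = 1793
1.35^-0.19 = 0.9446
Denominator = 0.97 × 1793 × 0.9446 = 1643
D / 1643 = 56800 / 1643 = 34.57
v = 34.57^(1/0.39) = 34.57^2.5641 = 8818 m/s

v ≈ 8.82 km/s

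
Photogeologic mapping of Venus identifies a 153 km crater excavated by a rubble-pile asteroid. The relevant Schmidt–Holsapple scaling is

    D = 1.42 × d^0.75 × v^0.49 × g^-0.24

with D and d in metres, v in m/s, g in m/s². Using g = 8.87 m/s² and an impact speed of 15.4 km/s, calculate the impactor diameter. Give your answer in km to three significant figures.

d ≈ 18.9 km

Rearranging for d: d = [D / (1.42 · 15400^0.49 · 8.87^-0.24)]^(1/0.75).
D = 153000 m.
15400^0.49 = 112.7
8.87^-0.24 = 0.5922
Denominator = 1.42 × 112.7 × 0.5922 = 94.77
D / 94.77 = 153000 / 94.77 = 1614
d = 1614^(1/0.75) = 1614^1.3333 = 18928 m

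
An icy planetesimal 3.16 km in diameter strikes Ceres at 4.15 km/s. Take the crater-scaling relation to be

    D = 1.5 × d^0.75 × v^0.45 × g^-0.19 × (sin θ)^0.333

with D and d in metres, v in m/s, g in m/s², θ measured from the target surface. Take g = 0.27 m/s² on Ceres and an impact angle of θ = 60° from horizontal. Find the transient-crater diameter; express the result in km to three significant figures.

D ≈ 32.8 km

In SI units: d = 3160 m, v = 4150 m/s.
d^0.75 = 3160^0.75 = 421.5
v^0.45 = 4150^0.45 = 42.47
g^-0.19 = 0.27^-0.19 = 1.282
(sin 60°)^0.333 = 0.8660^0.333 = 0.9532
D = 1.5 × 421.5 × 42.47 × 1.282 × 0.9532 = 32813 m
   = 32.81 km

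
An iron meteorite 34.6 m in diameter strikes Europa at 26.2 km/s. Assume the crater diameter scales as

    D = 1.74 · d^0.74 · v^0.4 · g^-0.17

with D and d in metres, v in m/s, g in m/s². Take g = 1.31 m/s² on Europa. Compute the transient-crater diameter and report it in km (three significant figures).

In SI units: v = 26200 m/s.
d^0.74 = 34.6^0.74 = 13.77
v^0.4 = 26200^0.4 = 58.52
g^-0.17 = 1.31^-0.17 = 0.9551
D = 1.74 × 13.77 × 58.52 × 0.9551 = 1339 m
   = 1.339 km

D ≈ 1.34 km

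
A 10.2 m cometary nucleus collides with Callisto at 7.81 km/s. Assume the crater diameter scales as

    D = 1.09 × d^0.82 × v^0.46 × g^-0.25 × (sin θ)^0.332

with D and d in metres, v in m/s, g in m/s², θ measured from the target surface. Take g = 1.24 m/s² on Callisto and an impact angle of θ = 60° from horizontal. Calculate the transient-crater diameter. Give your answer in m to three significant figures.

In SI units: v = 7810 m/s.
d^0.82 = 10.2^0.82 = 6.715
v^0.46 = 7810^0.46 = 61.75
g^-0.25 = 1.24^-0.25 = 0.9476
(sin 60°)^0.332 = 0.8660^0.332 = 0.9534
D = 1.09 × 6.715 × 61.75 × 0.9476 × 0.9534 = 408.3 m

D ≈ 408 m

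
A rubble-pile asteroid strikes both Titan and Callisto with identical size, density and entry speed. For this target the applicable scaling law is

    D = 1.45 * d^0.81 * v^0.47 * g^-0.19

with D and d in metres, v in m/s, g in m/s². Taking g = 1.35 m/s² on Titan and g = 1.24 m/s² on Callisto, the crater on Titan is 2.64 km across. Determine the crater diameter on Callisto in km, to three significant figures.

All impactor-dependent factors cancel in the ratio, leaving D_Callisto/D_Titan = (g_Callisto/g_Titan)^-0.19.
(1.24/1.35)^-0.19 = 0.9185^-0.19 = 1.016
D_Callisto = 1.016 × 2.64 km = 2.68 km

D ≈ 2.68 km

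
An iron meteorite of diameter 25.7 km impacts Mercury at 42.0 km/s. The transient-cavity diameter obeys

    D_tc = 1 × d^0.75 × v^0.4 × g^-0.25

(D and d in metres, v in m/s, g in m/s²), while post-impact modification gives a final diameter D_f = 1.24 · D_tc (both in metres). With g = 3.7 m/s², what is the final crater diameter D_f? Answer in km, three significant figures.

In SI: d = 25700 m, v = 42000 m/s.
d^0.75 = 25700^0.75 = 2030
v^0.4 = 42000^0.4 = 70.68
g^-0.25 = 3.7^-0.25 = 0.7210
D_tc = 1 × 2030 × 70.68 × 0.7210 = 1.034 × 10^5 m
D_f = 1.24 × 1.034 × 10^5 = 1.282 × 10^5 m
     = 128.2 km

D_f ≈ 128 km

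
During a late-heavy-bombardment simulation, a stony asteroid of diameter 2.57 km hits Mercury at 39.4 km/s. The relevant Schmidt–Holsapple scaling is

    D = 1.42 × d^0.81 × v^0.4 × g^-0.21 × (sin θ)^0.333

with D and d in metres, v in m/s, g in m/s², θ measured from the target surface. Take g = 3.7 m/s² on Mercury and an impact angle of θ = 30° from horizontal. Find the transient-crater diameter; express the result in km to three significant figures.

In SI units: d = 2570 m, v = 39400 m/s.
d^0.81 = 2570^0.81 = 578.2
v^0.4 = 39400^0.4 = 68.90
g^-0.21 = 3.7^-0.21 = 0.7598
(sin 30°)^0.333 = 0.5000^0.333 = 0.7939
D = 1.42 × 578.2 × 68.90 × 0.7598 × 0.7939 = 34123 m
   = 34.12 km

D ≈ 34.1 km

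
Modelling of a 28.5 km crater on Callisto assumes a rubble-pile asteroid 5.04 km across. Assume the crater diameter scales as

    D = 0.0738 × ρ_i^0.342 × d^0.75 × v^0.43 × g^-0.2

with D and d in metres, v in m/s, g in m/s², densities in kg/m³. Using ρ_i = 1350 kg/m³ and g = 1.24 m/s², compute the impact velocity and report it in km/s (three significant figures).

v ≈ 12.3 km/s

Rearranging for v: v = [D / (0.0738 · 1350^0.342 · 5040^0.75 · 1.24^-0.2)]^(1/0.43).
D = 28500 m.
1350^0.342 = 11.76
5040^0.75 = 598.2
1.24^-0.2 = 0.9579
Denominator = 0.0738 × 11.76 × 598.2 × 0.9579 = 497.3
D / 497.3 = 28500 / 497.3 = 57.31
v = 57.31^(1/0.43) = 57.31^2.3256 = 12273 m/s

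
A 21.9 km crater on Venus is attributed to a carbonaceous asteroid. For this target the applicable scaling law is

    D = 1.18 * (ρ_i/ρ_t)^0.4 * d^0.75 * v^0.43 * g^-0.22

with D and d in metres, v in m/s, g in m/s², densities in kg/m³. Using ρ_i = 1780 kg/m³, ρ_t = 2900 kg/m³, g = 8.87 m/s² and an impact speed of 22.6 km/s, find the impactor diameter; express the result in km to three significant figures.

Rearranging for d: d = [D / (1.18 · (1780/2900)^0.4 · 22600^0.43 · 8.87^-0.22)]^(1/0.75).
D = 21900 m.
(1780/2900)^0.4 = 0.8226
22600^0.43 = 74.52
8.87^-0.22 = 0.6187
Denominator = 1.18 × 0.8226 × 74.52 × 0.6187 = 44.75
D / 44.75 = 21900 / 44.75 = 489.4
d = 489.4^(1/0.75) = 489.4^1.3333 = 3856 m

d ≈ 3.86 km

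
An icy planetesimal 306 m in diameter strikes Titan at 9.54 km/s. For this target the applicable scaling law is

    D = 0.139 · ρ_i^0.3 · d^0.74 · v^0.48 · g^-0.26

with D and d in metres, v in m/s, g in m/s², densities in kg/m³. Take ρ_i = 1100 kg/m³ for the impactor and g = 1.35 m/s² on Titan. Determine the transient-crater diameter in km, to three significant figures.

In SI units: v = 9540 m/s.
ρ_i^0.3 = 1100^0.3 = 8.174
d^0.74 = 306^0.74 = 69.09
v^0.48 = 9540^0.48 = 81.32
g^-0.26 = 1.35^-0.26 = 0.9249
D = 0.139 × 8.174 × 69.09 × 81.32 × 0.9249 = 5904 m
   = 5.904 km

D ≈ 5.90 km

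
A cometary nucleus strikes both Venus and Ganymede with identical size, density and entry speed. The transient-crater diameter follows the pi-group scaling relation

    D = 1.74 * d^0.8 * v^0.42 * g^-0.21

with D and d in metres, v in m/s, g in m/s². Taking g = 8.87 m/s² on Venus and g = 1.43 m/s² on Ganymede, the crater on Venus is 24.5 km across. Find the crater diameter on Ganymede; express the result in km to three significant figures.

D ≈ 35.9 km

All impactor-dependent factors cancel in the ratio, leaving D_Ganymede/D_Venus = (g_Ganymede/g_Venus)^-0.21.
(1.43/8.87)^-0.21 = 0.1612^-0.21 = 1.467
D_Ganymede = 1.467 × 24.5 km = 35.9 km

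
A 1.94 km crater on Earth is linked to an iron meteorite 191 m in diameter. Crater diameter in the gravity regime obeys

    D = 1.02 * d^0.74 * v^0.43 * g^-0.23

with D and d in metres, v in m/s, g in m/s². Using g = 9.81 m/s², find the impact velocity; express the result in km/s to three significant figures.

Rearranging for v: v = [D / (1.02 · 191^0.74 · 9.81^-0.23)]^(1/0.43).
D = 1940 m.
191^0.74 = 48.75
9.81^-0.23 = 0.5914
Denominator = 1.02 × 48.75 × 0.5914 = 29.41
D / 29.41 = 1940 / 29.41 = 65.96
v = 65.96^(1/0.43) = 65.96^2.3256 = 17018 m/s

v ≈ 17.0 km/s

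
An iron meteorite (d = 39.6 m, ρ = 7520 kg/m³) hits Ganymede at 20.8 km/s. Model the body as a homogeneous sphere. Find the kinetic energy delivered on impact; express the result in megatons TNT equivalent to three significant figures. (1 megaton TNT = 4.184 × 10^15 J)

v = 20800 m/s.
Mass m = (π/6) ρ d³ = (π/6) × 7520 × (39.6)³ = 2.445 × 10^8 kg
E = ½ m v² = 0.5 × 2.445 × 10^8 × (20800)² = 5.289 × 10^16 J
   = 5.289 × 10^16 / 4.184×10^15 = 12.64 Mt

E ≈ 12.6 Mt TNT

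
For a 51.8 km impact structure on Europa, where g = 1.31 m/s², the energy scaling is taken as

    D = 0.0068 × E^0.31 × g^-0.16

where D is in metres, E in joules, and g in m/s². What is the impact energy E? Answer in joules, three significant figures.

Rearranging: E = [D / (0.0068 · g^-0.16)]^(1/0.31).
D = 51800 m.
g^-0.16 = 1.31^-0.16 = 0.9577
D / (0.0068 × 0.9577) = 51800 / (6.512 × 10^-3) = 7.955 × 10^6
E = (7.955 × 10^6)^3.2258 = 1.820 × 10^22 J

E ≈ 1.82 × 10^22 J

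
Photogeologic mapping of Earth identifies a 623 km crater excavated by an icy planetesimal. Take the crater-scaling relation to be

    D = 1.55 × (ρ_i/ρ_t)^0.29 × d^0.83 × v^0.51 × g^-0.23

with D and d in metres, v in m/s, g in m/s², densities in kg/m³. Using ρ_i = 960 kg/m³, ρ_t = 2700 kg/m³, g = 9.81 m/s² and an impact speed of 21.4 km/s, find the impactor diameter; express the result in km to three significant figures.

d ≈ 33.3 km

Rearranging for d: d = [D / (1.55 · (960/2700)^0.29 · 21400^0.51 · 9.81^-0.23)]^(1/0.83).
D = 623000 m.
(960/2700)^0.29 = 0.7409
21400^0.51 = 161.6
9.81^-0.23 = 0.5914
Denominator = 1.55 × 0.7409 × 161.6 × 0.5914 = 109.8
D / 109.8 = 623000 / 109.8 = 5674
d = 5674^(1/0.83) = 5674^1.2048 = 33319 m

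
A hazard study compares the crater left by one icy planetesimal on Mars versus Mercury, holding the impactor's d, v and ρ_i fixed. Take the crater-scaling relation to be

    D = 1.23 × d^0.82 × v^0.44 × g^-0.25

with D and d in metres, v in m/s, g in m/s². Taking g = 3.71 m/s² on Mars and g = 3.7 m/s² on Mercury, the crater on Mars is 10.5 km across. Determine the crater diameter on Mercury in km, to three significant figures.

D ≈ 10.5 km

All impactor-dependent factors cancel in the ratio, leaving D_Mercury/D_Mars = (g_Mercury/g_Mars)^-0.25.
(3.7/3.71)^-0.25 = 0.9973^-0.25 = 1.001
D_Mercury = 1.001 × 10.5 km = 10.5 km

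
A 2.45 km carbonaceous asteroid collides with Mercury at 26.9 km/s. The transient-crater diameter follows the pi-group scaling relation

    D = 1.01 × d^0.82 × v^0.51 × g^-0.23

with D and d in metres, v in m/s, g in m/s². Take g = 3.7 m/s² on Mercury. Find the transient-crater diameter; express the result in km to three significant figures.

D ≈ 81.6 km

In SI units: d = 2450 m, v = 26900 m/s.
d^0.82 = 2450^0.82 = 601.3
v^0.51 = 26900^0.51 = 181.6
g^-0.23 = 3.7^-0.23 = 0.7401
D = 1.01 × 601.3 × 181.6 × 0.7401 = 81624 m
   = 81.62 km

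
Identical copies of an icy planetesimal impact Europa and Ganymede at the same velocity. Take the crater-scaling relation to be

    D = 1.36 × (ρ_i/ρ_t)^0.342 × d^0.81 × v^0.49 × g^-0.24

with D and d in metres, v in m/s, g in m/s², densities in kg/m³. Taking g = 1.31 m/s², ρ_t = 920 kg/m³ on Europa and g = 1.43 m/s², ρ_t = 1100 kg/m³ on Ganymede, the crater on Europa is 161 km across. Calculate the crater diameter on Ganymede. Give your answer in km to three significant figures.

The impactor-only factors (d, v, ρ_i) cancel in the ratio, leaving D_Ganymede/D_Europa = (g_Ganymede/g_Europa)^-0.24 · (ρ_t,Europa/ρ_t,Ganymede)^0.342.
(1.43/1.31)^-0.24 = 1.092^-0.24 = 0.9791
(920/1100)^0.342 = 0.8364^0.342 = 0.9407
Ratio = 0.9791 × 0.9407 = 0.9210
D_Ganymede = 0.9210 × 161 km = 148 km

D ≈ 148 km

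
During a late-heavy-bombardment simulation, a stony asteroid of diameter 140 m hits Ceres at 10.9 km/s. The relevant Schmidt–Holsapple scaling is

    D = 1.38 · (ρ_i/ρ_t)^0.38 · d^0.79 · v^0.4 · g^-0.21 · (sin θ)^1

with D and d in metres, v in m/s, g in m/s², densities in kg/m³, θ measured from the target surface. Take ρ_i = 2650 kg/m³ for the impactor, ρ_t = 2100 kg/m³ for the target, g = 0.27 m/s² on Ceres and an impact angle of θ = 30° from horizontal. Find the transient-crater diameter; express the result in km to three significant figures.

D ≈ 2.03 km

In SI units: v = 10900 m/s.
(ρ_i/ρ_t)^0.38 = (2650/2100)^0.38 = 1.092
d^0.79 = 140^0.79 = 49.60
v^0.4 = 10900^0.4 = 41.21
g^-0.21 = 0.27^-0.21 = 1.316
(sin 30°)^1 = 0.5000^1 = 0.5000
D = 1.38 × 1.092 × 49.60 × 41.21 × 1.316 × 0.5000 = 2027 m
   = 2.027 km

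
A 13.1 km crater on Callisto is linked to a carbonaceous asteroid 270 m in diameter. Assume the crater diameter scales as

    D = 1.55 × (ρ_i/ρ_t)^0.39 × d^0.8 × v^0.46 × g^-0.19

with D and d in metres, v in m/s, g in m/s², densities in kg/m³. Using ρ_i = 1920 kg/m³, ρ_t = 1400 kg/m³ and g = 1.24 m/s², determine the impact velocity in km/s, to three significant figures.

Rearranging for v: v = [D / (1.55 · (1920/1400)^0.39 · 270^0.8 · 1.24^-0.19)]^(1/0.46).
D = 13100 m.
(1920/1400)^0.39 = 1.131
270^0.8 = 88.12
1.24^-0.19 = 0.9600
Denominator = 1.55 × 1.131 × 88.12 × 0.9600 = 148.3
D / 148.3 = 13100 / 148.3 = 88.33
v = 88.33^(1/0.46) = 88.33^2.1739 = 17008 m/s

v ≈ 17.0 km/s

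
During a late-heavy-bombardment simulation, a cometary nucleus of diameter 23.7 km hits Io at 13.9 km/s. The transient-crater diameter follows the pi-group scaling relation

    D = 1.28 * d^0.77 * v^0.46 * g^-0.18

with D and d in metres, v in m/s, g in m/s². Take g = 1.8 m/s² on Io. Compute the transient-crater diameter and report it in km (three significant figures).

In SI units: d = 23700 m, v = 13900 m/s.
d^0.77 = 23700^0.77 = 2336
v^0.46 = 13900^0.46 = 80.50
g^-0.18 = 1.8^-0.18 = 0.8996
D = 1.28 × 2336 × 80.50 × 0.8996 = 2.165 × 10^5 m
   = 216.5 km

D ≈ 217 km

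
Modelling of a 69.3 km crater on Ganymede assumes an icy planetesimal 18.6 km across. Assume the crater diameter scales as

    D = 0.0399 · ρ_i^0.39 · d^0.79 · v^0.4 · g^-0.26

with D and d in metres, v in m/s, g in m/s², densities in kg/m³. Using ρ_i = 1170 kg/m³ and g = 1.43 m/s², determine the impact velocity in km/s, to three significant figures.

Rearranging for v: v = [D / (0.0399 · 1170^0.39 · 18600^0.79 · 1.43^-0.26)]^(1/0.4).
D = 69300 m.
1170^0.39 = 15.73
18600^0.79 = 2360
1.43^-0.26 = 0.9112
Denominator = 0.0399 × 15.73 × 2360 × 0.9112 = 1350
D / 1350 = 69300 / 1350 = 51.33
v = 51.33^(1/0.4) = 51.33^2.5 = 18877 m/s

v ≈ 18.9 km/s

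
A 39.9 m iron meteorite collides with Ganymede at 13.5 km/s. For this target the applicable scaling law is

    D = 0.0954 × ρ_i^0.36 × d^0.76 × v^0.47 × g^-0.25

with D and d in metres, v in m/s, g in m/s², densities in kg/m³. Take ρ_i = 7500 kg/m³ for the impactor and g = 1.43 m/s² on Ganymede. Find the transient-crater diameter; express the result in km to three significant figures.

In SI units: v = 13500 m/s.
ρ_i^0.36 = 7500^0.36 = 24.83
d^0.76 = 39.9^0.76 = 16.47
v^0.47 = 13500^0.47 = 87.35
g^-0.25 = 1.43^-0.25 = 0.9145
D = 0.0954 × 24.83 × 16.47 × 87.35 × 0.9145 = 3116 m
   = 3.116 km

D ≈ 3.12 km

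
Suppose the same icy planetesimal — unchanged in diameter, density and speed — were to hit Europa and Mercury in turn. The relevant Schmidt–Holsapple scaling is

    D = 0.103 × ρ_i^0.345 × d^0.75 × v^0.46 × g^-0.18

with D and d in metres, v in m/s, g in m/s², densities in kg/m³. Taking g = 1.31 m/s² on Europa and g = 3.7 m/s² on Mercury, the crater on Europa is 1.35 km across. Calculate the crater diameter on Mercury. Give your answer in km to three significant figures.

All impactor-dependent factors cancel in the ratio, leaving D_Mercury/D_Europa = (g_Mercury/g_Europa)^-0.18.
(3.7/1.31)^-0.18 = 2.824^-0.18 = 0.8296
D_Mercury = 0.8296 × 1.35 km = 1.12 km

D ≈ 1.12 km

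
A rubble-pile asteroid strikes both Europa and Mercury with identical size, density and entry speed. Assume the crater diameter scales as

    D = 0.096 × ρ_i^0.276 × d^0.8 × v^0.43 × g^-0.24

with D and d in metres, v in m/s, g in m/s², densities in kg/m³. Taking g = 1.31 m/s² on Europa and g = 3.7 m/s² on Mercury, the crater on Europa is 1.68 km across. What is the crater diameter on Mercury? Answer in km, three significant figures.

All impactor-dependent factors cancel in the ratio, leaving D_Mercury/D_Europa = (g_Mercury/g_Europa)^-0.24.
(3.7/1.31)^-0.24 = 2.824^-0.24 = 0.7795
D_Mercury = 0.7795 × 1.68 km = 1.31 km

D ≈ 1.31 km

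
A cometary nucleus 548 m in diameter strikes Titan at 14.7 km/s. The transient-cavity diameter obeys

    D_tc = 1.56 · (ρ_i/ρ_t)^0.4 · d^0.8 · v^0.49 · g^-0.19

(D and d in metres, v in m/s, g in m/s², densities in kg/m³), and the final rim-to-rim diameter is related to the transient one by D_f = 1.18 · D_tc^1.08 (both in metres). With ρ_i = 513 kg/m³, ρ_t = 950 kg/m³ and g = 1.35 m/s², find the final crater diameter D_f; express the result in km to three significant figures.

D_f ≈ 51.3 km

v = 14700 m/s.
(ρ_i/ρ_t)^0.4 = (513/950)^0.4 = 0.7816
d^0.8 = 548^0.8 = 155.2
v^0.49 = 14700^0.49 = 110.2
g^-0.19 = 1.35^-0.19 = 0.9446
D_tc = 1.56 × 0.7816 × 155.2 × 110.2 × 0.9446 = 19700 m
D_f = 1.18 × (19700)^1.08 = 51275 m
     = 51.27 km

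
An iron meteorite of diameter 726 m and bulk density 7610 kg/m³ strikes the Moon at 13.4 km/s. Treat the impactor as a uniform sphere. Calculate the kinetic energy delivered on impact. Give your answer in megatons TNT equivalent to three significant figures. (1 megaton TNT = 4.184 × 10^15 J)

v = 13400 m/s.
Mass m = (π/6) ρ d³ = (π/6) × 7610 × (726)³ = 1.525 × 10^12 kg
E = ½ m v² = 0.5 × 1.525 × 10^12 × (13400)² = 1.369 × 10^20 J
   = 1.369 × 10^20 / 4.184×10^15 = 32720 Mt

E ≈ 32700 Mt TNT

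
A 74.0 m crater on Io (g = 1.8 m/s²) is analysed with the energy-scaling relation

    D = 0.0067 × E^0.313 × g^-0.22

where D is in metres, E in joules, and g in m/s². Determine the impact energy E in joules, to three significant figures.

Rearranging: E = [D / (0.0067 · g^-0.22)]^(1/0.313).
g^-0.22 = 1.8^-0.22 = 0.8787
D / (0.0067 × 0.8787) = 74 / (5.887 × 10^-3) = 1.257 × 10^4
E = (1.257 × 10^4)^3.1949 = 1.250 × 10^13 J

E ≈ 1.25 × 10^13 J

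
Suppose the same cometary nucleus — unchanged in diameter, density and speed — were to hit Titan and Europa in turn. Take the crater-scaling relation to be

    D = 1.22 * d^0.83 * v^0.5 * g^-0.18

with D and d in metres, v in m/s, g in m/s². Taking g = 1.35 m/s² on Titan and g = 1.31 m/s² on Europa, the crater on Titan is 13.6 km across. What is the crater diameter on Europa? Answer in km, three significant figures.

D ≈ 13.7 km

All impactor-dependent factors cancel in the ratio, leaving D_Europa/D_Titan = (g_Europa/g_Titan)^-0.18.
(1.31/1.35)^-0.18 = 0.9704^-0.18 = 1.005
D_Europa = 1.005 × 13.6 km = 13.7 km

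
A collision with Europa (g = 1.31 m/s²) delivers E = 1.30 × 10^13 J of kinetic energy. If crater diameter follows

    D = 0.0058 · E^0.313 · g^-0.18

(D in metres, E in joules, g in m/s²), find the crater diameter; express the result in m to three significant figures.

E^0.313 = (1.30 × 10^13)^0.313 = 1.273 × 10^4
g^-0.18 = 1.31^-0.18 = 0.9526
D = 0.0058 × 1.273 × 10^4 × 0.9526 = 70.33 m

D ≈ 70.3 m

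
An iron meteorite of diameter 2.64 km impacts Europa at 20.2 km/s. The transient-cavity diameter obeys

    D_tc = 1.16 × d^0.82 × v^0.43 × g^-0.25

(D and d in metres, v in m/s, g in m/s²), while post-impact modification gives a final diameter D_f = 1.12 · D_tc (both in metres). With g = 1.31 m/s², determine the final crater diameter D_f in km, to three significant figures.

In SI: d = 2640 m, v = 20200 m/s.
d^0.82 = 2640^0.82 = 639.3
v^0.43 = 20200^0.43 = 71.01
g^-0.25 = 1.31^-0.25 = 0.9347
D_tc = 1.16 × 639.3 × 71.01 × 0.9347 = 49220 m
D_f = 1.12 × 49220 = 55126 m
     = 55.13 km

D_f ≈ 55.1 km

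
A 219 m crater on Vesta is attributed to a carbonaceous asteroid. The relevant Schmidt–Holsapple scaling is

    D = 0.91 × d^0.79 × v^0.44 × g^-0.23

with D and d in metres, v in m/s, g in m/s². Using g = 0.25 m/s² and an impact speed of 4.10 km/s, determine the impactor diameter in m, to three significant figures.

d ≈ 6.71 m

Rearranging for d: d = [D / (0.91 · 4100^0.44 · 0.25^-0.23)]^(1/0.79).
4100^0.44 = 38.87
0.25^-0.23 = 1.376
Denominator = 0.91 × 38.87 × 1.376 = 48.67
D / 48.67 = 219 / 48.67 = 4.500
d = 4.500^(1/0.79) = 4.500^1.2658 = 6.712 m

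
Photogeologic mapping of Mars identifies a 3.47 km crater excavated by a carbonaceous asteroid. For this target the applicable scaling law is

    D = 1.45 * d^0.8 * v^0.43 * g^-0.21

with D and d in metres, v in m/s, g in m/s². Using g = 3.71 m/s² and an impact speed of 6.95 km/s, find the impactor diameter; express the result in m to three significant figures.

Rearranging for d: d = [D / (1.45 · 6950^0.43 · 3.71^-0.21)]^(1/0.8).
D = 3470 m.
6950^0.43 = 44.88
3.71^-0.21 = 0.7593
Denominator = 1.45 × 44.88 × 0.7593 = 49.41
D / 49.41 = 3470 / 49.41 = 70.23
d = 70.23^(1/0.8) = 70.23^1.25 = 203.3 m

d ≈ 203 m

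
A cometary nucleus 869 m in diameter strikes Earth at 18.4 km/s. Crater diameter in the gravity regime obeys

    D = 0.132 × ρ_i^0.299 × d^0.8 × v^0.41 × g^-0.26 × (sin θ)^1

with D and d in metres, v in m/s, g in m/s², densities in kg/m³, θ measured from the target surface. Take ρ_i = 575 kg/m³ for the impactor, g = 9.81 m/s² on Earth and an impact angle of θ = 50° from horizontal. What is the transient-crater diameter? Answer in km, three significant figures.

D ≈ 4.70 km

In SI units: v = 18400 m/s.
ρ_i^0.299 = 575^0.299 = 6.686
d^0.8 = 869^0.8 = 224.5
v^0.41 = 18400^0.41 = 56.05
g^-0.26 = 9.81^-0.26 = 0.5523
(sin 50°)^1 = 0.7660^1 = 0.7660
D = 0.132 × 6.686 × 224.5 × 56.05 × 0.5523 × 0.7660 = 4698 m
   = 4.698 km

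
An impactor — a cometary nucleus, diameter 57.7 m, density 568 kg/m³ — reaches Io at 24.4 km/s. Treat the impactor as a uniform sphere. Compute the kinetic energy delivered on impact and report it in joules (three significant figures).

E ≈ 1.70 × 10^16 J

v = 24400 m/s.
Mass m = (π/6) ρ d³ = (π/6) × 568 × (57.7)³ = 5.713 × 10^7 kg
E = ½ m v² = 0.5 × 5.713 × 10^7 × (24400)² = 1.701 × 10^16 J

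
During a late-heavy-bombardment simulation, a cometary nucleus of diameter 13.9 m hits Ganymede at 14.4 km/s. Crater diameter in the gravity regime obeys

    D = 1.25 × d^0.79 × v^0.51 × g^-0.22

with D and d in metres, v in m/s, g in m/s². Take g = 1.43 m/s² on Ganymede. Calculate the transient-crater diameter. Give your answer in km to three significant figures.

D ≈ 1.22 km

In SI units: v = 14400 m/s.
d^0.79 = 13.9^0.79 = 7.998
v^0.51 = 14400^0.51 = 132.1
g^-0.22 = 1.43^-0.22 = 0.9243
D = 1.25 × 7.998 × 132.1 × 0.9243 = 1221 m
   = 1.221 km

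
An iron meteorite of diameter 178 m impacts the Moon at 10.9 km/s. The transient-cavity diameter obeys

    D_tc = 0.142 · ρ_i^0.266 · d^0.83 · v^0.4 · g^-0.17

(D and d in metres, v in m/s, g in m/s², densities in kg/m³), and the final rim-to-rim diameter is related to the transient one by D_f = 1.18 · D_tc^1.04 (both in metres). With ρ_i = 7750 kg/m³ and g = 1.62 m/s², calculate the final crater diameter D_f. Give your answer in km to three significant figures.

v = 10900 m/s.
ρ_i^0.266 = 7750^0.266 = 10.83
d^0.83 = 178^0.83 = 73.76
v^0.4 = 10900^0.4 = 41.21
g^-0.17 = 1.62^-0.17 = 0.9213
D_tc = 0.142 × 10.83 × 73.76 × 41.21 × 0.9213 = 4307 m
D_f = 1.18 × (4307)^1.04 = 7103 m
     = 7.103 km

D_f ≈ 7.10 km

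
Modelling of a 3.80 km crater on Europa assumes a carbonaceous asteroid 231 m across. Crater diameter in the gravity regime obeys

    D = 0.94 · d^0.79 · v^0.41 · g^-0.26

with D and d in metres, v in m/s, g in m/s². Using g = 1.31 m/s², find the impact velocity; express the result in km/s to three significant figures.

Rearranging for v: v = [D / (0.94 · 231^0.79 · 1.31^-0.26)]^(1/0.41).
D = 3800 m.
231^0.79 = 73.66
1.31^-0.26 = 0.9322
Denominator = 0.94 × 73.66 × 0.9322 = 64.55
D / 64.55 = 3800 / 64.55 = 58.87
v = 58.87^(1/0.41) = 58.87^2.439 = 20738 m/s

v ≈ 20.7 km/s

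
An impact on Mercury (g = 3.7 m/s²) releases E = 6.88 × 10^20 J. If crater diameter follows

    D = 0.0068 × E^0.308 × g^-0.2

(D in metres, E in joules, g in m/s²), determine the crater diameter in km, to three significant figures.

E^0.308 = (6.88 × 10^20)^0.308 = 2.618 × 10^6
g^-0.2 = 3.7^-0.2 = 0.7698
D = 0.0068 × 2.618 × 10^6 × 0.7698 = 13704 m
   = 13.70 km

D ≈ 13.7 km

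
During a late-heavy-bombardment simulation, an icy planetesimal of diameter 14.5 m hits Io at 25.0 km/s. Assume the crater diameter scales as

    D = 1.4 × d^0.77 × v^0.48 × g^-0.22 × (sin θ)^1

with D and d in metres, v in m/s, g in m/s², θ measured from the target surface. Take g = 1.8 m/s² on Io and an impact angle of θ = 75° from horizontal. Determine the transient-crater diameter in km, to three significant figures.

In SI units: v = 25000 m/s.
d^0.77 = 14.5^0.77 = 7.839
v^0.48 = 25000^0.48 = 129.1
g^-0.22 = 1.8^-0.22 = 0.8787
(sin 75°)^1 = 0.9659^1 = 0.9659
D = 1.4 × 7.839 × 129.1 × 0.8787 × 0.9659 = 1203 m
   = 1.203 km

D ≈ 1.20 km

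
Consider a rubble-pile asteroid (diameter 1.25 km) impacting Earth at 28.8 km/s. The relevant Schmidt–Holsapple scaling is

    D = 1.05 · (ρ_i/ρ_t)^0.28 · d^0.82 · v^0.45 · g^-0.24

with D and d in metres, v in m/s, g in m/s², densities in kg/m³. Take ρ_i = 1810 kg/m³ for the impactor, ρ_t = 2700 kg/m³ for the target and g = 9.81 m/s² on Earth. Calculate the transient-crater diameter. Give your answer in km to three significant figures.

D ≈ 19.1 km

In SI units: d = 1250 m, v = 28800 m/s.
(ρ_i/ρ_t)^0.28 = (1810/2700)^0.28 = 0.8941
d^0.82 = 1250^0.82 = 346.3
v^0.45 = 28800^0.45 = 101.6
g^-0.24 = 9.81^-0.24 = 0.5781
D = 1.05 × 0.8941 × 346.3 × 101.6 × 0.5781 = 19095 m
   = 19.10 km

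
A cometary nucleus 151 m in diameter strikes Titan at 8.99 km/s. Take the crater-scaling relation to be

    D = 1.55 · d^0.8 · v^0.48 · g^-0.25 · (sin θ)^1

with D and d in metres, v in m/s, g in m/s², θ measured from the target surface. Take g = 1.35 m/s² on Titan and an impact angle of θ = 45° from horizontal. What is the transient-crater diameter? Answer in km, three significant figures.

D ≈ 4.45 km

In SI units: v = 8990 m/s.
d^0.8 = 151^0.8 = 55.36
v^0.48 = 8990^0.48 = 79.03
g^-0.25 = 1.35^-0.25 = 0.9277
(sin 45°)^1 = 0.7071^1 = 0.7071
D = 1.55 × 55.36 × 79.03 × 0.9277 × 0.7071 = 4448 m
   = 4.448 km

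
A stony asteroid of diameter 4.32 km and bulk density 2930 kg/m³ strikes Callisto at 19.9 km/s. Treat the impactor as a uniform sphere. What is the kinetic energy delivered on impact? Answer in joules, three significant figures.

d = 4320 m; v = 19900 m/s.
Mass m = (π/6) ρ d³ = (π/6) × 2930 × (4320)³ = 1.237 × 10^14 kg
E = ½ m v² = 0.5 × 1.237 × 10^14 × (19900)² = 2.449 × 10^22 J

E ≈ 2.45 × 10^22 J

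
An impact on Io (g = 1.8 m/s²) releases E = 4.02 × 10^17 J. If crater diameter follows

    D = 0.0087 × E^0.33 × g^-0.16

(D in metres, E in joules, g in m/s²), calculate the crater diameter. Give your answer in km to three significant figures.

D ≈ 5.11 km

E^0.33 = (4.02 × 10^17)^0.33 = 6.448 × 10^5
g^-0.16 = 1.8^-0.16 = 0.9102
D = 0.0087 × 6.448 × 10^5 × 0.9102 = 5106 m
   = 5.106 km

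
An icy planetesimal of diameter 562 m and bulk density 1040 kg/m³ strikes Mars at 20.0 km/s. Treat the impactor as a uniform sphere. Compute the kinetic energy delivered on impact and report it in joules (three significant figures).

E ≈ 1.93 × 10^19 J

v = 20000 m/s.
Mass m = (π/6) ρ d³ = (π/6) × 1040 × (562)³ = 9.666 × 10^10 kg
E = ½ m v² = 0.5 × 9.666 × 10^10 × (20000)² = 1.933 × 10^19 J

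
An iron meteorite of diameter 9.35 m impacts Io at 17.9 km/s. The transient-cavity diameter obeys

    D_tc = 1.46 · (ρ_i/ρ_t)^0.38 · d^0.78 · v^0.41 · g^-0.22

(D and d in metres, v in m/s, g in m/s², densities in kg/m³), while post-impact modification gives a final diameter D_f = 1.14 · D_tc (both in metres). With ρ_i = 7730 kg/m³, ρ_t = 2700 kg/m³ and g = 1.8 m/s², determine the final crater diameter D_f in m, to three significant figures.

D_f ≈ 691 m

v = 17900 m/s.
(ρ_i/ρ_t)^0.38 = (7730/2700)^0.38 = 1.491
d^0.78 = 9.35^0.78 = 5.718
v^0.41 = 17900^0.41 = 55.42
g^-0.22 = 1.8^-0.22 = 0.8787
D_tc = 1.46 × 1.491 × 5.718 × 55.42 × 0.8787 = 606.2 m
D_f = 1.14 × 606.2 = 691.1 m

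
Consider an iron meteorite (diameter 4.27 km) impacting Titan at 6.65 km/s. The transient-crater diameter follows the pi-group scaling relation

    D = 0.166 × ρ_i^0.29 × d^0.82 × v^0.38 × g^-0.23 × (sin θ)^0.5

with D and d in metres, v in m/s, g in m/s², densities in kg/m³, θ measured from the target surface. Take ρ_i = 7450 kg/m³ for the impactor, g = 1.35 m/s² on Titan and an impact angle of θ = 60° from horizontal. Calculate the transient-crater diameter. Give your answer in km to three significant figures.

D ≈ 51.5 km

In SI units: d = 4270 m, v = 6650 m/s.
ρ_i^0.29 = 7450^0.29 = 13.27
d^0.82 = 4270^0.82 = 948.3
v^0.38 = 6650^0.38 = 28.36
g^-0.23 = 1.35^-0.23 = 0.9333
(sin 60°)^0.5 = 0.8660^0.5 = 0.9306
D = 0.166 × 13.27 × 948.3 × 28.36 × 0.9333 × 0.9306 = 51454 m
   = 51.45 km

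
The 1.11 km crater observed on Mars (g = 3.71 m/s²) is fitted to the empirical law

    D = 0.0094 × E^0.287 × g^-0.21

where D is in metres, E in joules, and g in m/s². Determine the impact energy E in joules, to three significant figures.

Rearranging: E = [D / (0.0094 · g^-0.21)]^(1/0.287).
D = 1110 m.
g^-0.21 = 3.71^-0.21 = 0.7593
D / (0.0094 × 0.7593) = 1110 / (7.137 × 10^-3) = 1.555 × 10^5
E = (1.555 × 10^5)^3.4843 = 1.229 × 10^18 J

E ≈ 1.23 × 10^18 J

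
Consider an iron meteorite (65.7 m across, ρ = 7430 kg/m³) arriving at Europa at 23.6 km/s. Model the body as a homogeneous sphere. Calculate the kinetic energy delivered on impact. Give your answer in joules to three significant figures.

E ≈ 3.07 × 10^17 J

v = 23600 m/s.
Mass m = (π/6) ρ d³ = (π/6) × 7430 × (65.7)³ = 1.103 × 10^9 kg
E = ½ m v² = 0.5 × 1.103 × 10^9 × (23600)² = 3.072 × 10^17 J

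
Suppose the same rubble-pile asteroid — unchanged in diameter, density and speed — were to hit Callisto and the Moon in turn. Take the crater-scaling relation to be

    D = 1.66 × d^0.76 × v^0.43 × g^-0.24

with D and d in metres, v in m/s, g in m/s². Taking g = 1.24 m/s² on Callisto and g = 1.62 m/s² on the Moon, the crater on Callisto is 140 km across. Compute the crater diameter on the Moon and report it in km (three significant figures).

All impactor-dependent factors cancel in the ratio, leaving D_Moon/D_Callisto = (g_Moon/g_Callisto)^-0.24.
(1.62/1.24)^-0.24 = 1.306^-0.24 = 0.9379
D_Moon = 0.9379 × 140 km = 131 km

D ≈ 131 km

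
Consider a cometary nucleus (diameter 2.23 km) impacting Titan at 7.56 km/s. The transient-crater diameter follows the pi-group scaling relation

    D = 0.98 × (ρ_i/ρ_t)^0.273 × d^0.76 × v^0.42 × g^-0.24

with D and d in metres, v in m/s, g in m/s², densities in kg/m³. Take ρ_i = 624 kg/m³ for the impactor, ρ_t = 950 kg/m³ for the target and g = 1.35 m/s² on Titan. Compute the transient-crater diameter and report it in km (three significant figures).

In SI units: d = 2230 m, v = 7560 m/s.
(ρ_i/ρ_t)^0.273 = (624/950)^0.273 = 0.8916
d^0.76 = 2230^0.76 = 350.5
v^0.42 = 7560^0.42 = 42.56
g^-0.24 = 1.35^-0.24 = 0.9305
D = 0.98 × 0.8916 × 350.5 × 42.56 × 0.9305 = 12128 m
   = 12.13 km

D ≈ 12.1 km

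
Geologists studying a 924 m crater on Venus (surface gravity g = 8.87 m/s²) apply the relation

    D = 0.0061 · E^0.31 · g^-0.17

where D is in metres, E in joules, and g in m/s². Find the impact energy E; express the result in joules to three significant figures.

E ≈ 1.70 × 10^17 J

Rearranging: E = [D / (0.0061 · g^-0.17)]^(1/0.31).
g^-0.17 = 8.87^-0.17 = 0.6900
D / (0.0061 × 0.6900) = 924 / (4.209 × 10^-3) = 2.195 × 10^5
E = (2.195 × 10^5)^3.2258 = 1.700 × 10^17 J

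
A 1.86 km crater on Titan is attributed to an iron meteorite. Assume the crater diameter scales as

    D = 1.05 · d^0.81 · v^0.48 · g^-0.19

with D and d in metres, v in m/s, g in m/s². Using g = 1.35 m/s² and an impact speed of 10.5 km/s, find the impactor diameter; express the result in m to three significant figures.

d ≈ 45.5 m

Rearranging for d: d = [D / (1.05 · 10500^0.48 · 1.35^-0.19)]^(1/0.81).
D = 1860 m.
10500^0.48 = 85.15
1.35^-0.19 = 0.9446
Denominator = 1.05 × 85.15 × 0.9446 = 84.45
D / 84.45 = 1860 / 84.45 = 22.02
d = 22.02^(1/0.81) = 22.02^1.2346 = 45.48 m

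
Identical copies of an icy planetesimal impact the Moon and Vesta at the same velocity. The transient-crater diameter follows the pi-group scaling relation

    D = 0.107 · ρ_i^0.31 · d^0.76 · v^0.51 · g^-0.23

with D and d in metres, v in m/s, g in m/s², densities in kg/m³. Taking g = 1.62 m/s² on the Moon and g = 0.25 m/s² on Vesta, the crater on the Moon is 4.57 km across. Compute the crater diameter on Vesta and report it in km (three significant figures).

D ≈ 7.02 km

All impactor-dependent factors cancel in the ratio, leaving D_Vesta/D_Moon = (g_Vesta/g_Moon)^-0.23.
(0.25/1.62)^-0.23 = 0.1543^-0.23 = 1.537
D_Vesta = 1.537 × 4.57 km = 7.02 km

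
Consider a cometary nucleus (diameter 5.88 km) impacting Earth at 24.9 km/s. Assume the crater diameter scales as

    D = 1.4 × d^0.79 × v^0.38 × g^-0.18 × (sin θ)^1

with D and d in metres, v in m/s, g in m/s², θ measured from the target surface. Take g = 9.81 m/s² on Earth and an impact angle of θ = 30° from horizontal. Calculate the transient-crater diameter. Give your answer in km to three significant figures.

In SI units: d = 5880 m, v = 24900 m/s.
d^0.79 = 5880^0.79 = 950.2
v^0.38 = 24900^0.38 = 46.83
g^-0.18 = 9.81^-0.18 = 0.6630
(sin 30°)^1 = 0.5000^1 = 0.5000
D = 1.4 × 950.2 × 46.83 × 0.6630 × 0.5000 = 20651 m
   = 20.65 km

D ≈ 20.7 km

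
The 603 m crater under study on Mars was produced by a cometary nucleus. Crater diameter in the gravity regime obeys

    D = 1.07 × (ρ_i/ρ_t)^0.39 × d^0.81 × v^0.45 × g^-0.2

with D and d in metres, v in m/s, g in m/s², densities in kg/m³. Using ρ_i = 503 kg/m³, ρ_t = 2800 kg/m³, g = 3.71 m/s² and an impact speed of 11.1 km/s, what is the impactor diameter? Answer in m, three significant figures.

d ≈ 44.5 m

Rearranging for d: d = [D / (1.07 · (503/2800)^0.39 · 11100^0.45 · 3.71^-0.2)]^(1/0.81).
(503/2800)^0.39 = 0.5119
11100^0.45 = 66.13
3.71^-0.2 = 0.7694
Denominator = 1.07 × 0.5119 × 66.13 × 0.7694 = 27.87
D / 27.87 = 603 / 27.87 = 21.64
d = 21.64^(1/0.81) = 21.64^1.2346 = 44.52 m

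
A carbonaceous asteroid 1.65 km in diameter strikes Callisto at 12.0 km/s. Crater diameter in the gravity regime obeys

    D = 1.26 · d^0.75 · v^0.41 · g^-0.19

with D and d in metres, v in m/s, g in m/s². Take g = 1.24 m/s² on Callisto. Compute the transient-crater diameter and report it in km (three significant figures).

In SI units: d = 1650 m, v = 12000 m/s.
d^0.75 = 1650^0.75 = 258.9
v^0.41 = 12000^0.41 = 47.04
g^-0.19 = 1.24^-0.19 = 0.9600
D = 1.26 × 258.9 × 47.04 × 0.9600 = 14731 m
   = 14.73 km

D ≈ 14.7 km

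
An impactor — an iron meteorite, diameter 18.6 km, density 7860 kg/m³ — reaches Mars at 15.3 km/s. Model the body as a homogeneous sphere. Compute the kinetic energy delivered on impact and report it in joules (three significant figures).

d = 18600 m; v = 15300 m/s.
Mass m = (π/6) ρ d³ = (π/6) × 7860 × (18600)³ = 2.648 × 10^16 kg
E = ½ m v² = 0.5 × 2.648 × 10^16 × (15300)² = 3.099 × 10^24 J

E ≈ 3.10 × 10^24 J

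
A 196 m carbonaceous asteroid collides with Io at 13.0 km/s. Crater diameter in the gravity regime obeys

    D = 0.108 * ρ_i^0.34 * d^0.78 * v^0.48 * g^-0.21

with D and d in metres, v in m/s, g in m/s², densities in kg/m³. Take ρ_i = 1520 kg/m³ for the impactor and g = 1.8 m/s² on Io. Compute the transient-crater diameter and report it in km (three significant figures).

D ≈ 6.67 km

In SI units: v = 13000 m/s.
ρ_i^0.34 = 1520^0.34 = 12.07
d^0.78 = 196^0.78 = 61.37
v^0.48 = 13000^0.48 = 94.34
g^-0.21 = 1.8^-0.21 = 0.8839
D = 0.108 × 12.07 × 61.37 × 94.34 × 0.8839 = 6671 m
   = 6.671 km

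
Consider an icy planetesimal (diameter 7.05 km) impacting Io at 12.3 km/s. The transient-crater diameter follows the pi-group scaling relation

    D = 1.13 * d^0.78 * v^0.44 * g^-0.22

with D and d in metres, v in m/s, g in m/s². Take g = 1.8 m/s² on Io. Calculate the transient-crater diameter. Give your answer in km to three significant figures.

D ≈ 62.8 km

In SI units: d = 7050 m, v = 12300 m/s.
d^0.78 = 7050^0.78 = 1004
v^0.44 = 12300^0.44 = 63.03
g^-0.22 = 1.8^-0.22 = 0.8787
D = 1.13 × 1004 × 63.03 × 0.8787 = 62835 m
   = 62.83 km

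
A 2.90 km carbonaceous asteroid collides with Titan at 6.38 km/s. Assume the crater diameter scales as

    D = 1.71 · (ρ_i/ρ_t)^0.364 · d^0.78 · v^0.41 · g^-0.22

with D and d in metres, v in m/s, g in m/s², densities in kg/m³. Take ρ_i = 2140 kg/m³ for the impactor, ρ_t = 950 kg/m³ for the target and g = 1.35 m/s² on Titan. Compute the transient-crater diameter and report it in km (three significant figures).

D ≈ 39.2 km

In SI units: d = 2900 m, v = 6380 m/s.
(ρ_i/ρ_t)^0.364 = (2140/950)^0.364 = 1.344
d^0.78 = 2900^0.78 = 502.0
v^0.41 = 6380^0.41 = 36.31
g^-0.22 = 1.35^-0.22 = 0.9361
D = 1.71 × 1.344 × 502.0 × 36.31 × 0.9361 = 39215 m
   = 39.21 km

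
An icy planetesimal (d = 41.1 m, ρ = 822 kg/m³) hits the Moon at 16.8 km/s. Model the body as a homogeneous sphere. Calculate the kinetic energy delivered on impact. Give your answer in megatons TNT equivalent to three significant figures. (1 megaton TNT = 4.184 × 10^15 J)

v = 16800 m/s.
Mass m = (π/6) ρ d³ = (π/6) × 822 × (41.1)³ = 2.988 × 10^7 kg
E = ½ m v² = 0.5 × 2.988 × 10^7 × (16800)² = 4.217 × 10^15 J
   = 4.217 × 10^15 / 4.184×10^15 = 1.008 Mt

E ≈ 1.01 Mt TNT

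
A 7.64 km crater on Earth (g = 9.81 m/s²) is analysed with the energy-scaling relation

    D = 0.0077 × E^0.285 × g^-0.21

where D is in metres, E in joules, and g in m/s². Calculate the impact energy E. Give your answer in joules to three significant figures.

Rearranging: E = [D / (0.0077 · g^-0.21)]^(1/0.285).
D = 7640 m.
g^-0.21 = 9.81^-0.21 = 0.6191
D / (0.0077 × 0.6191) = 7640 / (4.767 × 10^-3) = 1.603 × 10^6
E = (1.603 × 10^6)^3.5088 = 5.914 × 10^21 J

E ≈ 5.91 × 10^21 J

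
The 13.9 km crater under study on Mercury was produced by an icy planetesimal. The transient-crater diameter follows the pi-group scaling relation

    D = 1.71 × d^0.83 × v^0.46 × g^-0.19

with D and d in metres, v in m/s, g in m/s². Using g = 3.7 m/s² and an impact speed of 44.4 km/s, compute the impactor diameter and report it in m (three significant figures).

Rearranging for d: d = [D / (1.71 · 44400^0.46 · 3.7^-0.19)]^(1/0.83).
D = 13900 m.
44400^0.46 = 137.3
3.7^-0.19 = 0.7799
Denominator = 1.71 × 137.3 × 0.7799 = 183.1
D / 183.1 = 13900 / 183.1 = 75.91
d = 75.91^(1/0.83) = 75.91^1.2048 = 184.2 m

d ≈ 184 m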